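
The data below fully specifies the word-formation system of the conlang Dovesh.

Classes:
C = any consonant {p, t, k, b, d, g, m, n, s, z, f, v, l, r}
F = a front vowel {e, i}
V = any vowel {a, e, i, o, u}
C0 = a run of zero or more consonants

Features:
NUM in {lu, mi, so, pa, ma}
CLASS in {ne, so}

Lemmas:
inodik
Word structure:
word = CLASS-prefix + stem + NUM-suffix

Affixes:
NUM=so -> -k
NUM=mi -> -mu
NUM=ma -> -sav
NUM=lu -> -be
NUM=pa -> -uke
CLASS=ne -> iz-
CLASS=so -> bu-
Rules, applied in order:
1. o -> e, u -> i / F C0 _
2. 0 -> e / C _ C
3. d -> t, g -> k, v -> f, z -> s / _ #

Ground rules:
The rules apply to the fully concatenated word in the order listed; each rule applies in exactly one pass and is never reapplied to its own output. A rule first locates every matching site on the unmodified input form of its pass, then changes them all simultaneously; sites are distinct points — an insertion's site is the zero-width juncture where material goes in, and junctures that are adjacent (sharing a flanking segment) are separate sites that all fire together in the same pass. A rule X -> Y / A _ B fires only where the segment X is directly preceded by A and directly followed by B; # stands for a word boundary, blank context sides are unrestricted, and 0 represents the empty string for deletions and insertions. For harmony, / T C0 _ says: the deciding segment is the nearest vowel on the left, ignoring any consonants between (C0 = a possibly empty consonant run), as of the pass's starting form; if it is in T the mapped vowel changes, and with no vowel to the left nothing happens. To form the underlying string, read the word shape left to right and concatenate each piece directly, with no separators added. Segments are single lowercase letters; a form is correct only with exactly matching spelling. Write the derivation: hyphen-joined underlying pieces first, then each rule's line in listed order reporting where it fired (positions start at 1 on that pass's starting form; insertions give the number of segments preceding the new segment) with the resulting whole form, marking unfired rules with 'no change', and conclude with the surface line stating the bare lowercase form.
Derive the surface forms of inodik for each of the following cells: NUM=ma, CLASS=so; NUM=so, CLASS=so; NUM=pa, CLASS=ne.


cell NUM=ma, CLASS=so:
underlying: bu-inodik-sav
1. o -> e, u -> i / F C0 _: fires at position(s) 5: buinediksav
2. 0 -> e / C _ C: inserts after position(s) 8: buinedikesav
3. d -> t, g -> k, v -> f, z -> s / _ #: fires at position(s) 12: buinedikesaf
surface: buinedikesaf

cell NUM=so, CLASS=so:
underlying: bu-inodik-k
1. o -> e, u -> i / F C0 _: fires at position(s) 5: buinedikk
2. 0 -> e / C _ C: inserts after position(s) 8: buinedikek
3. d -> t, g -> k, v -> f, z -> s / _ #: no change
surface: buinedikek

cell NUM=pa, CLASS=ne:
underlying: iz-inodik-uke
1. o -> e, u -> i / F C0 _: fires at position(s) 5, 9: izinedikike
2. 0 -> e / C _ C: no change
3. d -> t, g -> k, v -> f, z -> s / _ #: no change
surface: izinedikike


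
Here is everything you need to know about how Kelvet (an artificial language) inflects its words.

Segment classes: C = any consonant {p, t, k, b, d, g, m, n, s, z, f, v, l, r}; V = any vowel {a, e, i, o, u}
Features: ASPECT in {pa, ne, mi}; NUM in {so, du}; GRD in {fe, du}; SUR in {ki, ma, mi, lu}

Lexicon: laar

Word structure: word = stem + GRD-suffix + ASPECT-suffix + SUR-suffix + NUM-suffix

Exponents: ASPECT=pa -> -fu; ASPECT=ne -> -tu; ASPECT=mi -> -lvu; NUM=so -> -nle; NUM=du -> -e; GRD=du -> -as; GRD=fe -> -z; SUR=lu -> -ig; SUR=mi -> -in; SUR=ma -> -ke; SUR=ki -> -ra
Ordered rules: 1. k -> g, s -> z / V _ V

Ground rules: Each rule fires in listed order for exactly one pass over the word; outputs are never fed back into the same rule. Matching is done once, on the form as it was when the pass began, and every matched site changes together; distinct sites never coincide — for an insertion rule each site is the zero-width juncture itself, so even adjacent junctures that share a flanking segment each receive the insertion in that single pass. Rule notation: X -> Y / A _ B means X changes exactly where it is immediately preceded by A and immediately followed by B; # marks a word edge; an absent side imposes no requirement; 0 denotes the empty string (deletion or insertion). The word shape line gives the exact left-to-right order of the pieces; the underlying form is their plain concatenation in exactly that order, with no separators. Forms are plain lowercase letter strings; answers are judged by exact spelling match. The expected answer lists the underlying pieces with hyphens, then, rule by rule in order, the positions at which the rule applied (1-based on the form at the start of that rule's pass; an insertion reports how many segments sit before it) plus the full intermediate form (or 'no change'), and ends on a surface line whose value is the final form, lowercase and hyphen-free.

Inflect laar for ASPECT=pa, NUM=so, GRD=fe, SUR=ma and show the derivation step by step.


underlying: laar-z-fu-ke-nle
1. k -> g, s -> z / V _ V: fires at position(s) 8: laarzfugenle
surface: laarzfugenle


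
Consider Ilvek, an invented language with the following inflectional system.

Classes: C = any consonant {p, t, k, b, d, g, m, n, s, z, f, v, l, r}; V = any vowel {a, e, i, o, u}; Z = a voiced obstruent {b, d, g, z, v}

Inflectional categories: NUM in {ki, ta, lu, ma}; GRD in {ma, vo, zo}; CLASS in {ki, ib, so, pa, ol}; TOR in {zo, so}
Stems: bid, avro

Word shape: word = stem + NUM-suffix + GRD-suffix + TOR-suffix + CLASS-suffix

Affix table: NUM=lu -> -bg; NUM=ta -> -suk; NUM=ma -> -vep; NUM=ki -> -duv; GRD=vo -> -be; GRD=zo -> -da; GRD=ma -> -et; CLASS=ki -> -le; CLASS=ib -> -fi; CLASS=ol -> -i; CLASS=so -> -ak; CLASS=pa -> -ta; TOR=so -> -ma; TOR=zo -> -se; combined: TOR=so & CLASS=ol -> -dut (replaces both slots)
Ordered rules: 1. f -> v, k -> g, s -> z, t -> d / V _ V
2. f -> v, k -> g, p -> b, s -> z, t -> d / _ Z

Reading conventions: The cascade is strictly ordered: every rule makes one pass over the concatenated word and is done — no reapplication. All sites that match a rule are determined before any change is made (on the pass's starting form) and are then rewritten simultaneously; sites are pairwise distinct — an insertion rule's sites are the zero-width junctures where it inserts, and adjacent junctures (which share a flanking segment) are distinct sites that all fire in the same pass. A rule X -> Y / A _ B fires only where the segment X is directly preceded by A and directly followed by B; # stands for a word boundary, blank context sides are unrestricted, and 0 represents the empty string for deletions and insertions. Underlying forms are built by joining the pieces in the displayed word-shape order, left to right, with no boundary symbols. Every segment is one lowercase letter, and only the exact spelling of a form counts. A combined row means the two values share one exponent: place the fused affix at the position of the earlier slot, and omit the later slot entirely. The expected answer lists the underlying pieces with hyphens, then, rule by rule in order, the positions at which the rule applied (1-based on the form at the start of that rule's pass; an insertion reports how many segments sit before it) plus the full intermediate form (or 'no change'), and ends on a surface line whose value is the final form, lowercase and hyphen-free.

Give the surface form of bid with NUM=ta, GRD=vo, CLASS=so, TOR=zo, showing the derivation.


underlying: bid-suk-be-se-ak
1. f -> v, k -> g, s -> z, t -> d / V _ V: fires at position(s) 9: bidsukbezeak
2. f -> v, k -> g, p -> b, s -> z, t -> d / _ Z: fires at position(s) 6: bidsugbezeak
surface: bidsugbezeak


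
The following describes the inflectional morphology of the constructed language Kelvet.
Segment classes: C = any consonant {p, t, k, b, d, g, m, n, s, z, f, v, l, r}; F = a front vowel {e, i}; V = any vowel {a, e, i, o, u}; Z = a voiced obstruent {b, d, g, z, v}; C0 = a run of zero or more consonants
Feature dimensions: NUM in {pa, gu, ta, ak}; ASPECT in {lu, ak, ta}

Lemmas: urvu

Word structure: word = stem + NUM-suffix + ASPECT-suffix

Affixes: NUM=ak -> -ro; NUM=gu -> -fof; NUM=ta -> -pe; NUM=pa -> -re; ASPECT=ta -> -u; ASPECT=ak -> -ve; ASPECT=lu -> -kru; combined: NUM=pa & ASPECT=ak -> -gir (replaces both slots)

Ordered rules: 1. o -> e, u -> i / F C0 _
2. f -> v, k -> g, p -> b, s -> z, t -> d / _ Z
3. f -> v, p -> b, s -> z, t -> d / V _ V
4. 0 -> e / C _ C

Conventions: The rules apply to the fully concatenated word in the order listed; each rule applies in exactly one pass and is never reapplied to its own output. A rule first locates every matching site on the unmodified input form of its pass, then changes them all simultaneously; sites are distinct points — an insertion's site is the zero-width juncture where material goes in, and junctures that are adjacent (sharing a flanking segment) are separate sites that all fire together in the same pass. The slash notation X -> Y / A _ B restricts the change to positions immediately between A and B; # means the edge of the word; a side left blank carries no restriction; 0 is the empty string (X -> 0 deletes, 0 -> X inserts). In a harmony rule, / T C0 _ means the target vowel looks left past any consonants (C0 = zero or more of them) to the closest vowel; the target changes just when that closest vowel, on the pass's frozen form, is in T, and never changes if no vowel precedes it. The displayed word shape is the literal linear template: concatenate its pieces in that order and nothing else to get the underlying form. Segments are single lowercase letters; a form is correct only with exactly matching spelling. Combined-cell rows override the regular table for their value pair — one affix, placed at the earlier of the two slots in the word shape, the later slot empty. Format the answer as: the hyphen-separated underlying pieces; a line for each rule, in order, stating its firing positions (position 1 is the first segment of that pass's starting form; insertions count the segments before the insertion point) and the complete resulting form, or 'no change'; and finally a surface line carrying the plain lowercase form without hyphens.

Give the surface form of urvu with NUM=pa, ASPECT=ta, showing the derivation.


underlying: urvu-re-u
1. o -> e, u -> i / F C0 _: fires at position(s) 7: urvurei
2. f -> v, k -> g, p -> b, s -> z, t -> d / _ Z: no change
3. f -> v, p -> b, s -> z, t -> d / V _ V: no change
4. 0 -> e / C _ C: inserts after position(s) 2: urevurei
surface: urevurei


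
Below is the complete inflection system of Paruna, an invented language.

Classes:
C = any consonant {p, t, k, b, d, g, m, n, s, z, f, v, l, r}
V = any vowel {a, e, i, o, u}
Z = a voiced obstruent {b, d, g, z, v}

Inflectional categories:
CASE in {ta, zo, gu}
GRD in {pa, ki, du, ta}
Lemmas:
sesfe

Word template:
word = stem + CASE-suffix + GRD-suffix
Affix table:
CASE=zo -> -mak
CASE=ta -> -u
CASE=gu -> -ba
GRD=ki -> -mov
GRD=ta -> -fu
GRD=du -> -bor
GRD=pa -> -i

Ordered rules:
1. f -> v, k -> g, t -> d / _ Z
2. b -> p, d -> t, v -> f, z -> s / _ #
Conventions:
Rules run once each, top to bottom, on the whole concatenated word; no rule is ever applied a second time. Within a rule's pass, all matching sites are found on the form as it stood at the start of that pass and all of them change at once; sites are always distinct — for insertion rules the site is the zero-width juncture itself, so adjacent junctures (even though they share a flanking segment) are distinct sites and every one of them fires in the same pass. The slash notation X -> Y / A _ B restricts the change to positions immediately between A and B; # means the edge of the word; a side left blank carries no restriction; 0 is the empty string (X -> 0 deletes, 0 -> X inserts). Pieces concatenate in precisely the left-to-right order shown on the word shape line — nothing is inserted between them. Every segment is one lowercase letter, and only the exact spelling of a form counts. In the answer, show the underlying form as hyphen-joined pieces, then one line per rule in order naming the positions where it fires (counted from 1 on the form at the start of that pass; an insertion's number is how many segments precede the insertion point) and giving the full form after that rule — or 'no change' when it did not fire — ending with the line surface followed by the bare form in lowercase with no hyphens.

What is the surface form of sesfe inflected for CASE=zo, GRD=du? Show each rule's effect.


underlying: sesfe-mak-bor
1. f -> v, k -> g, t -> d / _ Z: fires at position(s) 8: sesfemagbor
2. b -> p, d -> t, v -> f, z -> s / _ #: no change
surface: sesfemagbor


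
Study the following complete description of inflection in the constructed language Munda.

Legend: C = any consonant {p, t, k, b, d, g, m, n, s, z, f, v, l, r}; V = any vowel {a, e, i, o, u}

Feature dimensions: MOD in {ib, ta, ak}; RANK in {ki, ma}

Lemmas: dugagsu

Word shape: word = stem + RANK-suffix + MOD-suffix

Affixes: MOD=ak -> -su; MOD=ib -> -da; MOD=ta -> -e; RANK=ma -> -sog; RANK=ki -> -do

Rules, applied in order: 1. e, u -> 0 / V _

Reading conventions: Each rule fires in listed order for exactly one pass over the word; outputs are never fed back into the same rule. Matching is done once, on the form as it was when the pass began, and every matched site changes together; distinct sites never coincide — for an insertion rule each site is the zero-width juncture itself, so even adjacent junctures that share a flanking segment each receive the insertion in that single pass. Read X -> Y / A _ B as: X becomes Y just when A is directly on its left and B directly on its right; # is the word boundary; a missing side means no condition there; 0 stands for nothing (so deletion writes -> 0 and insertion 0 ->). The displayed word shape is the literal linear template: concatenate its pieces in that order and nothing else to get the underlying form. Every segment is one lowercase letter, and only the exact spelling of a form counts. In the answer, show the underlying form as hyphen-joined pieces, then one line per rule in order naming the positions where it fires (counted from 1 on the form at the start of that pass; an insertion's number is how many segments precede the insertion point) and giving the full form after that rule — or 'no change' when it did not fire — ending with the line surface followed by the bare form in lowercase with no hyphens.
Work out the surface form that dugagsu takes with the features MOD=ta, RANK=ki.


underlying: dugagsu-do-e
1. e, u -> 0 / V _: fires at position(s) 10: dugagsudo
surface: dugagsudo


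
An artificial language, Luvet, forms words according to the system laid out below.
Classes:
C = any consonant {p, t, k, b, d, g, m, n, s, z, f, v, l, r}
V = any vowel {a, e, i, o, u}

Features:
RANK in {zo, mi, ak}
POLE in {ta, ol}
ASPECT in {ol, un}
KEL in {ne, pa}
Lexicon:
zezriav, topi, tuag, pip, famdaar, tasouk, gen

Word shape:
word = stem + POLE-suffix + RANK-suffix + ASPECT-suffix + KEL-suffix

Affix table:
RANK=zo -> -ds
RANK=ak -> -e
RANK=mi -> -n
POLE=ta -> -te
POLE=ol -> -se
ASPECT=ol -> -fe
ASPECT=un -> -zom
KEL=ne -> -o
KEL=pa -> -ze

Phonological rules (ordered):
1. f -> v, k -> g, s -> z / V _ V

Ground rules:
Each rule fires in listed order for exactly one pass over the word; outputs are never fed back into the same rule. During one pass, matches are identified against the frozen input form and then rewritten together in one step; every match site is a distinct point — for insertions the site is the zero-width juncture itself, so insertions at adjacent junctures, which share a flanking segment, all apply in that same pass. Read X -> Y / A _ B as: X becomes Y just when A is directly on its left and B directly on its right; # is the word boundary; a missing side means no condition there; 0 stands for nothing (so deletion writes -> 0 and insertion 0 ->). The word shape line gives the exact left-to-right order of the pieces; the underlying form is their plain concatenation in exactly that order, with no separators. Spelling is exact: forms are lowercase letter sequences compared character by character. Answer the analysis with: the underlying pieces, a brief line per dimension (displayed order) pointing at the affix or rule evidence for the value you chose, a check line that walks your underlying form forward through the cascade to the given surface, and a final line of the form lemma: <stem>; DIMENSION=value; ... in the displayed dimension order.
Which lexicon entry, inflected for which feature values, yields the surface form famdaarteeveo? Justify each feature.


underlying: famdaar-te-e-fe-o
RANK=ak - signalled by the affix -e
POLE=ta - signalled by the affix -te
ASPECT=ol - signalled by the affix -fe
KEL=ne - signalled by the affix -o
check: famdaarteefeo -> famdaarteeveo
lemma: famdaar; RANK=ak; POLE=ta; ASPECT=ol; KEL=ne


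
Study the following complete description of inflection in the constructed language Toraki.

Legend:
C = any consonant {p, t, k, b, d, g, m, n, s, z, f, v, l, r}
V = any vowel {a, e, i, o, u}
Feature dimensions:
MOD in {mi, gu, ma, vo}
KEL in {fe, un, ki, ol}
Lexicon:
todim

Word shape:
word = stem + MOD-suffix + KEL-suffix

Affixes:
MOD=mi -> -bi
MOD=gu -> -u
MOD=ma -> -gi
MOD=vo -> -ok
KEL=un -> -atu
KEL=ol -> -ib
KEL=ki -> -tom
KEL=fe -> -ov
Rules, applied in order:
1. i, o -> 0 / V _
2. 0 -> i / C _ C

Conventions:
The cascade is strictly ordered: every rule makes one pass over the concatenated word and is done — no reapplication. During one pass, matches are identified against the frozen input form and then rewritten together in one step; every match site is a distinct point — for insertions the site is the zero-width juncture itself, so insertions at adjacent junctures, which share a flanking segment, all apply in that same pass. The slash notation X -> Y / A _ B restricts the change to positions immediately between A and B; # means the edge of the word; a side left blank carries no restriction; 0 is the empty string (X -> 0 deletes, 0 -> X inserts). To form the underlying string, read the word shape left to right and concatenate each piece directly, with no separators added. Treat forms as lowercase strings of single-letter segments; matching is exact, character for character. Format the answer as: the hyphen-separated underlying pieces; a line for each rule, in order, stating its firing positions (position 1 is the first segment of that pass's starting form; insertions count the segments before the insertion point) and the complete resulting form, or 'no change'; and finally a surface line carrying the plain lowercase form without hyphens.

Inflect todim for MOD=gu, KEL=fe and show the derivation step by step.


underlying: todim-u-ov
1. i, o -> 0 / V _: fires at position(s) 7: todimuv
2. 0 -> i / C _ C: no change
surface: todimuv


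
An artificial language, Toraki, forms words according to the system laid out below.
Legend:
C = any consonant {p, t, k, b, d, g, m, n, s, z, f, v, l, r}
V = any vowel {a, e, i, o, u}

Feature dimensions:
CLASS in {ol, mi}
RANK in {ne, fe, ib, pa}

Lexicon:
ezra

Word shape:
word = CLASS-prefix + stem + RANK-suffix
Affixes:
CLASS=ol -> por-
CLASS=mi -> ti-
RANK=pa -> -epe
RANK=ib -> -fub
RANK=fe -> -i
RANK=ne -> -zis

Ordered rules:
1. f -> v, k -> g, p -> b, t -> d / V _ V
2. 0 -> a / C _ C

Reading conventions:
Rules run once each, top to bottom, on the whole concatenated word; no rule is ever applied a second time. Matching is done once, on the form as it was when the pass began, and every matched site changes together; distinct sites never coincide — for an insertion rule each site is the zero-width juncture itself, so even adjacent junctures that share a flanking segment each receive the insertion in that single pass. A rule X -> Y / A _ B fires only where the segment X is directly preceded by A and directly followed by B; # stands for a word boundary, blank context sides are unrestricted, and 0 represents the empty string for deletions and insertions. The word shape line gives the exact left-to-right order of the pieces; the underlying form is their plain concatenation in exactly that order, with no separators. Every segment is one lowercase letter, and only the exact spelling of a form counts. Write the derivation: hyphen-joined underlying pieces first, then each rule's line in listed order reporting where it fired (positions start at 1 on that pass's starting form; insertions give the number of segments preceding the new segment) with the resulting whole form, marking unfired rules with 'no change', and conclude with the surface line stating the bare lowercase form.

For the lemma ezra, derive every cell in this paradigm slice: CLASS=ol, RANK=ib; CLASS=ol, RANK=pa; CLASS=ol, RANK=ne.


cell CLASS=ol, RANK=ib:
underlying: por-ezra-fub
1. f -> v, k -> g, p -> b, t -> d / V _ V: fires at position(s) 8: porezravub
2. 0 -> a / C _ C: inserts after position(s) 5: porezaravub
surface: porezaravub

cell CLASS=ol, RANK=pa:
underlying: por-ezra-epe
1. f -> v, k -> g, p -> b, t -> d / V _ V: fires at position(s) 9: porezraebe
2. 0 -> a / C _ C: inserts after position(s) 5: porezaraebe
surface: porezaraebe

cell CLASS=ol, RANK=ne:
underlying: por-ezra-zis
1. f -> v, k -> g, p -> b, t -> d / V _ V: no change
2. 0 -> a / C _ C: inserts after position(s) 5: porezarazis
surface: porezarazis


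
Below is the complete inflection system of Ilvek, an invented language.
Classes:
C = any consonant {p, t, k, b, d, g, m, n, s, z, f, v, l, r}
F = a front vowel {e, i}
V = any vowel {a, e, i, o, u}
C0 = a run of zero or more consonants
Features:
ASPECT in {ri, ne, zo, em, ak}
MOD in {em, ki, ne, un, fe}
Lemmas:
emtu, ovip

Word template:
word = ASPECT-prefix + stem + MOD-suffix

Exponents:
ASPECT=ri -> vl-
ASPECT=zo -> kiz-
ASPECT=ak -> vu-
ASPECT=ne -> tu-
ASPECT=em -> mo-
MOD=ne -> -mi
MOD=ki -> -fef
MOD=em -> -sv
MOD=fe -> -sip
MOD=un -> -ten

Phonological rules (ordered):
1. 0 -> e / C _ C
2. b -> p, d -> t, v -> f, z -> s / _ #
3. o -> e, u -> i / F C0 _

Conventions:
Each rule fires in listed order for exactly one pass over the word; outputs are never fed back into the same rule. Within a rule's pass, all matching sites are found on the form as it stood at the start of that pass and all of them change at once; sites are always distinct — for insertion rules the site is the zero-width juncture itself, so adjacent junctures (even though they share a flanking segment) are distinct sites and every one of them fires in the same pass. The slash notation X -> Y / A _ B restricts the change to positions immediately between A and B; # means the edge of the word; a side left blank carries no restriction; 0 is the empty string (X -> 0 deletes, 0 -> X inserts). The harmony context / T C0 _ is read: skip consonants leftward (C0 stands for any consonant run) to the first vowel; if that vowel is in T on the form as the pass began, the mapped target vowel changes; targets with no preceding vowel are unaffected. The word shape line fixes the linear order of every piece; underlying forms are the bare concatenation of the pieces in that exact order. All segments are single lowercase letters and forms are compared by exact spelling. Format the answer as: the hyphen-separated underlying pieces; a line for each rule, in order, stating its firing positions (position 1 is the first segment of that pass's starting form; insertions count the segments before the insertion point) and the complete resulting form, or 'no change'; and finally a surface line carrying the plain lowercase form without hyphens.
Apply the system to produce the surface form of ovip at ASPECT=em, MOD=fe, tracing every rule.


underlying: mo-ovip-sip
1. 0 -> e / C _ C: inserts after position(s) 6: moovipesip
2. b -> p, d -> t, v -> f, z -> s / _ #: no change
3. o -> e, u -> i / F C0 _: no change
surface: moovipesip


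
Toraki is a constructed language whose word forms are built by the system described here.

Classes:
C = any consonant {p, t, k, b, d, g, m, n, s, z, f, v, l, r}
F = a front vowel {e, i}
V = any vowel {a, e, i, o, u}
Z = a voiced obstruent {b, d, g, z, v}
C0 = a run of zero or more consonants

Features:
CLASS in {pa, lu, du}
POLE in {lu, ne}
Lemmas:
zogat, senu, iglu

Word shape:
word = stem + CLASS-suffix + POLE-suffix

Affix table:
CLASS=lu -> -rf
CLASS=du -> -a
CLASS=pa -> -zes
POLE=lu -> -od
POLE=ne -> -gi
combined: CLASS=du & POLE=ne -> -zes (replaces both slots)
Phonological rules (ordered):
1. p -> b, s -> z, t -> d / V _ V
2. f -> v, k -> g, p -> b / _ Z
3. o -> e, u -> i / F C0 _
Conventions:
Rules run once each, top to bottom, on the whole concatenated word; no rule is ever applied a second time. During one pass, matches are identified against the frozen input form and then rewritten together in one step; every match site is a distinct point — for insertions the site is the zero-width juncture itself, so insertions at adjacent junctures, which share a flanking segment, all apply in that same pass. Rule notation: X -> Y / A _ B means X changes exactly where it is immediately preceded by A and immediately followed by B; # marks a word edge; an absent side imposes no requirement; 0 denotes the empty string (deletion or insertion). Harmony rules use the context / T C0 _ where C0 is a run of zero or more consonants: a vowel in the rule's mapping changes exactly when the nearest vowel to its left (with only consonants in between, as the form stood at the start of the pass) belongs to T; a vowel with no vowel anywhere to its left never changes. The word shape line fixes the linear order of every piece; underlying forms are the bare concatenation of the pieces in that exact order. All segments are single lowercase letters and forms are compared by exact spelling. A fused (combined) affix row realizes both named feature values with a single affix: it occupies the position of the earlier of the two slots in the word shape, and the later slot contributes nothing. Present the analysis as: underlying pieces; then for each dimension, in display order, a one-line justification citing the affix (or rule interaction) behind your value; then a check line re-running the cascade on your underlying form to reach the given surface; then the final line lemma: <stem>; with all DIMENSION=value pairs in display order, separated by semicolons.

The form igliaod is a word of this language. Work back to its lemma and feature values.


underlying: iglu-a-od
CLASS=du - signalled by the affix -a
POLE=lu - signalled by the affix -od
check: igluaod -> igluaod -> igluaod -> igliaod
lemma: iglu; CLASS=du; POLE=lu


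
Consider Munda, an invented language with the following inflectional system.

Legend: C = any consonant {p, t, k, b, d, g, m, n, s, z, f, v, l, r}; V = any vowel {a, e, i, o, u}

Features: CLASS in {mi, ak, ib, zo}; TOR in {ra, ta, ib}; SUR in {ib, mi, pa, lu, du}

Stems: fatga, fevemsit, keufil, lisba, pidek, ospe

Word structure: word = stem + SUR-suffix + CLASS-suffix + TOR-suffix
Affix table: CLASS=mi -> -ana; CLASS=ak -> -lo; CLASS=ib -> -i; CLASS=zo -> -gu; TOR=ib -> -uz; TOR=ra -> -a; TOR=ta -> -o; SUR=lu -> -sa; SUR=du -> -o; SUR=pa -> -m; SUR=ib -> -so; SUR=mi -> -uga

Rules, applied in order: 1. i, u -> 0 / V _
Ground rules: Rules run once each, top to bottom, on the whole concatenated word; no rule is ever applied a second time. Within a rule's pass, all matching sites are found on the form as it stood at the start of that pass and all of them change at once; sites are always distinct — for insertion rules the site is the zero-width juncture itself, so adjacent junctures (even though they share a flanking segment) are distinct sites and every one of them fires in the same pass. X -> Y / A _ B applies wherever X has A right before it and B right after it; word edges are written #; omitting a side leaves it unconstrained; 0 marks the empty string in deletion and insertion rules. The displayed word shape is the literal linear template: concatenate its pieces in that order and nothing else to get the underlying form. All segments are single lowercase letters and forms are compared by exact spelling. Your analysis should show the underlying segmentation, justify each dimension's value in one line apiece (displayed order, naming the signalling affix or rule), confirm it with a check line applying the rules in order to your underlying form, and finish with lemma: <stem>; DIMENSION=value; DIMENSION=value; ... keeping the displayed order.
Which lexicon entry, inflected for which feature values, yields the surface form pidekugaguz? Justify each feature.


underlying: pidek-uga-gu-uz
CLASS=zo - signalled by the affix -gu
TOR=ib - signalled by the affix -uz
SUR=mi - signalled by the affix -uga
check: pidekugaguuz -> pidekugaguz
lemma: pidek; CLASS=zo; TOR=ib; SUR=mi


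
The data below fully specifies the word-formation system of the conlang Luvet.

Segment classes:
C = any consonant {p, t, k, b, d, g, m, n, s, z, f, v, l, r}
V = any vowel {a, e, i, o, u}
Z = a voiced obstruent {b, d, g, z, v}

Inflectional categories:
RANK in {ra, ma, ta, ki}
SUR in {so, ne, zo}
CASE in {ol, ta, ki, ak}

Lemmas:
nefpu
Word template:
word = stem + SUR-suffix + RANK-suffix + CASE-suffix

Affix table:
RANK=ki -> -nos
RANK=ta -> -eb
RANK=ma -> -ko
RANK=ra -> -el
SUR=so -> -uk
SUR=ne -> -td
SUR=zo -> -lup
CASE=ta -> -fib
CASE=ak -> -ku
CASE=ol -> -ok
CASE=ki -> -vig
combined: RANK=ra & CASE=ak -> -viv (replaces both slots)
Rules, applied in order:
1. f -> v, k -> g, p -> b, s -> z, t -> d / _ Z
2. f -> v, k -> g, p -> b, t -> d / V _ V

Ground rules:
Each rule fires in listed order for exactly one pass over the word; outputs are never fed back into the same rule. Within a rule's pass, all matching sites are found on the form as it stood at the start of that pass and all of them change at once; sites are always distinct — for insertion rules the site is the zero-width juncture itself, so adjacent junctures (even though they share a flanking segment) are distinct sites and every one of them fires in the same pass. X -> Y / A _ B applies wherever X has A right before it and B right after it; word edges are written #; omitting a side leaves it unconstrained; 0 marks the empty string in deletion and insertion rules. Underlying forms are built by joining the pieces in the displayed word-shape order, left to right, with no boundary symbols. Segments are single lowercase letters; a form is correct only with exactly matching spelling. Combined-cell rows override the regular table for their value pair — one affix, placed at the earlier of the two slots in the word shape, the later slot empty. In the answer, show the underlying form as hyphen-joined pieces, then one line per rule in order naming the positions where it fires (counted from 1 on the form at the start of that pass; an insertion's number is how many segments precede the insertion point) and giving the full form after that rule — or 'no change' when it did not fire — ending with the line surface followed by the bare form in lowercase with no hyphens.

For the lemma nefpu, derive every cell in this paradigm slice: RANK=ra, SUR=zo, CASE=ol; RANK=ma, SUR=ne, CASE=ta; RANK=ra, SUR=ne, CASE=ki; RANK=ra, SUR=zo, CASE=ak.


cell RANK=ra, SUR=zo, CASE=ol:
underlying: nefpu-lup-el-ok
1. f -> v, k -> g, p -> b, s -> z, t -> d / _ Z: no change
2. f -> v, k -> g, p -> b, t -> d / V _ V: fires at position(s) 8: nefpulubelok
surface: nefpulubelok

cell RANK=ma, SUR=ne, CASE=ta:
underlying: nefpu-td-ko-fib
1. f -> v, k -> g, p -> b, s -> z, t -> d / _ Z: fires at position(s) 6: nefpuddkofib
2. f -> v, k -> g, p -> b, t -> d / V _ V: fires at position(s) 10: nefpuddkovib
surface: nefpuddkovib

cell RANK=ra, SUR=ne, CASE=ki:
underlying: nefpu-td-el-vig
1. f -> v, k -> g, p -> b, s -> z, t -> d / _ Z: fires at position(s) 6: nefpuddelvig
2. f -> v, k -> g, p -> b, t -> d / V _ V: no change
surface: nefpuddelvig

cell RANK=ra, SUR=zo, CASE=ak:
underlying: nefpu-lup-viv
1. f -> v, k -> g, p -> b, s -> z, t -> d / _ Z: fires at position(s) 8: nefpulubviv
2. f -> v, k -> g, p -> b, t -> d / V _ V: no change
surface: nefpulubviv


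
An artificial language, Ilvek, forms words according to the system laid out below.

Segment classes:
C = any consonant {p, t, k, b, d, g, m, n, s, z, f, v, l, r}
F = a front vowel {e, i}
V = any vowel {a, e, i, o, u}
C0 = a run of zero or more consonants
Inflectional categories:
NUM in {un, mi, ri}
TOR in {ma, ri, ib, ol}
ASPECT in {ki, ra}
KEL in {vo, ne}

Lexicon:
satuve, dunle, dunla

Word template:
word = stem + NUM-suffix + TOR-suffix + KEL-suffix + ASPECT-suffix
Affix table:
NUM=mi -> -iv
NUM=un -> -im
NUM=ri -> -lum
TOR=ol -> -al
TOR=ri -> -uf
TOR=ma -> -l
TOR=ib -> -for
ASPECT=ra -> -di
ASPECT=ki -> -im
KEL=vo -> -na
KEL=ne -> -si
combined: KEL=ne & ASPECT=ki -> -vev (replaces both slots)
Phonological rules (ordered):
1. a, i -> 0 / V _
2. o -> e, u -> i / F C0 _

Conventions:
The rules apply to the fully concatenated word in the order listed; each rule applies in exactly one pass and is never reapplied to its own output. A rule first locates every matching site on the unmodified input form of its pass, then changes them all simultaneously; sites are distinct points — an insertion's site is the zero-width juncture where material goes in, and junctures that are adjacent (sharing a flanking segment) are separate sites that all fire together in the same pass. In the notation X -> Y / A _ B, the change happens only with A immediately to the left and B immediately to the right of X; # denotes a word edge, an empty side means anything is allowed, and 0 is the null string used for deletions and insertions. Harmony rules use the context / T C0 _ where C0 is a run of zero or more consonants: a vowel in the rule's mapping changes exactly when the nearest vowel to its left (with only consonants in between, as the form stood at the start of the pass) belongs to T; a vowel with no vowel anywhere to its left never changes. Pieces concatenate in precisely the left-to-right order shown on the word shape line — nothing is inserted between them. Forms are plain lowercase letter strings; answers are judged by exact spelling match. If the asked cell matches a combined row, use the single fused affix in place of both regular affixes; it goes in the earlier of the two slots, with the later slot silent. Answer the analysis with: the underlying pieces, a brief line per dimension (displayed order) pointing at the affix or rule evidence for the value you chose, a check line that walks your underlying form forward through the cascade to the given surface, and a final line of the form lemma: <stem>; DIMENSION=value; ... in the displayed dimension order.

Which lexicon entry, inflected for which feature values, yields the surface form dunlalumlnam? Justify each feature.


underlying: dunla-lum-l-na-im
NUM=ri - signalled by the affix -lum
TOR=ma - signalled by the affix -l
ASPECT=ki - signalled by the affix -im
KEL=vo - signalled by the affix -na
check: dunlalumlnaim -> dunlalumlnam -> dunlalumlnam
lemma: dunla; NUM=ri; TOR=ma; ASPECT=ki; KEL=vo


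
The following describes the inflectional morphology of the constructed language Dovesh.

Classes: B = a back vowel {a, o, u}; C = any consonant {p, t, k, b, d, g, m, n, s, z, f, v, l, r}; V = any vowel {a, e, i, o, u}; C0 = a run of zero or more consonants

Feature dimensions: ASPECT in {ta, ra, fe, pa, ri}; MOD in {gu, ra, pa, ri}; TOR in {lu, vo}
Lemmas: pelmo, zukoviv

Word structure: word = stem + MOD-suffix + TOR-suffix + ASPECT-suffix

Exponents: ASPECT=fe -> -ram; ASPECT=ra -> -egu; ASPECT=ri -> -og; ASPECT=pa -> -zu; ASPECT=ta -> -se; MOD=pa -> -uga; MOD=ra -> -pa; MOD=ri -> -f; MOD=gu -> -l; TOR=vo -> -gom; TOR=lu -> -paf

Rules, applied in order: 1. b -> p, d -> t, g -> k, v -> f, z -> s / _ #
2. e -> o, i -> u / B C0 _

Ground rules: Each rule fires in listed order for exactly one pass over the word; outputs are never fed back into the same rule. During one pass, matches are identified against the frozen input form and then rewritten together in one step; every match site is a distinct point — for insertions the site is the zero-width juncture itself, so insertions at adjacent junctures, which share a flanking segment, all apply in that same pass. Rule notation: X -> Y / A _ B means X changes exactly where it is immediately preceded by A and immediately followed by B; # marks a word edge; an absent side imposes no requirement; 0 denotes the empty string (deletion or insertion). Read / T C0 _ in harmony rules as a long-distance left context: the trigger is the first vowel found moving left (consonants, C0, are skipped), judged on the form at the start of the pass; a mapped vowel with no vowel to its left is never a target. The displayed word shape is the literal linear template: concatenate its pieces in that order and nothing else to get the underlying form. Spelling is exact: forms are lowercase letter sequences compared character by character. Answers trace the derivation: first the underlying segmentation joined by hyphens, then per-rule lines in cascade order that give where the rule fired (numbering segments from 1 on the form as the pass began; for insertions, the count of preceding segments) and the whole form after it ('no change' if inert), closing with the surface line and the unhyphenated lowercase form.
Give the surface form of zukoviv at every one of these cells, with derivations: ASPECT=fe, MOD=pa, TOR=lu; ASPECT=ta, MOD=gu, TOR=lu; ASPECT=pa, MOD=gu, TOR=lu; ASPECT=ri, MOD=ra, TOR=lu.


cell ASPECT=fe, MOD=pa, TOR=lu:
underlying: zukoviv-uga-paf-ram
1. b -> p, d -> t, g -> k, v -> f, z -> s / _ #: no change
2. e -> o, i -> u / B C0 _: fires at position(s) 6: zukovuvugapafram
surface: zukovuvugapafram

cell ASPECT=ta, MOD=gu, TOR=lu:
underlying: zukoviv-l-paf-se
1. b -> p, d -> t, g -> k, v -> f, z -> s / _ #: no change
2. e -> o, i -> u / B C0 _: fires at position(s) 6, 13: zukovuvlpafso
surface: zukovuvlpafso

cell ASPECT=pa, MOD=gu, TOR=lu:
underlying: zukoviv-l-paf-zu
1. b -> p, d -> t, g -> k, v -> f, z -> s / _ #: no change
2. e -> o, i -> u / B C0 _: fires at position(s) 6: zukovuvlpafzu
surface: zukovuvlpafzu

cell ASPECT=ri, MOD=ra, TOR=lu:
underlying: zukoviv-pa-paf-og
1. b -> p, d -> t, g -> k, v -> f, z -> s / _ #: fires at position(s) 14: zukovivpapafok
2. e -> o, i -> u / B C0 _: fires at position(s) 6: zukovuvpapafok
surface: zukovuvpapafok


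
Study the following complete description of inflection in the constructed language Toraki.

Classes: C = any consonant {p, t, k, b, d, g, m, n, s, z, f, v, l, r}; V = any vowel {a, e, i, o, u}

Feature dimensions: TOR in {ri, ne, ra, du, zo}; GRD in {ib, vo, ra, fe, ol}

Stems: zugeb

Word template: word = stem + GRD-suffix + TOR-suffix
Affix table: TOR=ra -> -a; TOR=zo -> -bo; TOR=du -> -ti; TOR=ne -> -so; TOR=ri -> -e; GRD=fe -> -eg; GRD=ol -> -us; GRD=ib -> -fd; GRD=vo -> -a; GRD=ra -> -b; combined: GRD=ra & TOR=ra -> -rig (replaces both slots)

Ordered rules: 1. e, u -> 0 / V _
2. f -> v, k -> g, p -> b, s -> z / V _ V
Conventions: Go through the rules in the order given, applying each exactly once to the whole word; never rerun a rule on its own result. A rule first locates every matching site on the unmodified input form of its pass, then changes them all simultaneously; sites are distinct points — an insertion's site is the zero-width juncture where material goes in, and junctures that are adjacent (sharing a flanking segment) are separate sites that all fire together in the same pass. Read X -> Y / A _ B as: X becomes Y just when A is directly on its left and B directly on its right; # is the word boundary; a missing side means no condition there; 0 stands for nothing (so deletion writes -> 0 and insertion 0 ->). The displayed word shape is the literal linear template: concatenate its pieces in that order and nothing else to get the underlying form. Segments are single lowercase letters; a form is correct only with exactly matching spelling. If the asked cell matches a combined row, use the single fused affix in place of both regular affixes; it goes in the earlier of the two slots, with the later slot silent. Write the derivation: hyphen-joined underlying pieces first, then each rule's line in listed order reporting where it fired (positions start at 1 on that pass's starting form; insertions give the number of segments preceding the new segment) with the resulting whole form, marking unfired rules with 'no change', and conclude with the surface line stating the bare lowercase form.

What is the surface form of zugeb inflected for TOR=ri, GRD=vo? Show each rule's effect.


underlying: zugeb-a-e
1. e, u -> 0 / V _: fires at position(s) 7: zugeba
2. f -> v, k -> g, p -> b, s -> z / V _ V: no change
surface: zugeba
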